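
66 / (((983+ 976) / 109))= 2398 / 653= 3.67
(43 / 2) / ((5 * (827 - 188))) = 43 / 6390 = 0.01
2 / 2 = 1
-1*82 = -82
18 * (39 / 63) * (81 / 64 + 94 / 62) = 215241 / 6944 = 31.00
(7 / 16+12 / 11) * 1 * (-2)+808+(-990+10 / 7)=-113115 / 616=-183.63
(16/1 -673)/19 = -657/19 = -34.58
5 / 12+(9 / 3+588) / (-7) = -7057 / 84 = -84.01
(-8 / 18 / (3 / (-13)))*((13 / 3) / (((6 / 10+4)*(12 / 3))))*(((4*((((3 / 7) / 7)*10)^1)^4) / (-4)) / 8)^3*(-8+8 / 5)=69300562500000000 / 4406368321753027531223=0.00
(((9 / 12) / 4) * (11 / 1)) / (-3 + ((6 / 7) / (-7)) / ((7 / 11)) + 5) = 11319 / 9920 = 1.14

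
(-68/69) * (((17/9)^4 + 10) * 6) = -20281816/150903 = -134.40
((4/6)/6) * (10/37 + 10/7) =440/2331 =0.19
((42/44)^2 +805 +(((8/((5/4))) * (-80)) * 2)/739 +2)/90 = 57694963/6438168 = 8.96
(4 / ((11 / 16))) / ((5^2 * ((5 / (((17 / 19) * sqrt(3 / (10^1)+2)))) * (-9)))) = -544 * sqrt(230) / 1175625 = -0.01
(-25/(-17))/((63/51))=25/21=1.19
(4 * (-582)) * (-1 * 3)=6984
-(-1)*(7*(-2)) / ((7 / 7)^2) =-14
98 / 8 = 49 / 4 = 12.25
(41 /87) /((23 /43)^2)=75809 /46023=1.65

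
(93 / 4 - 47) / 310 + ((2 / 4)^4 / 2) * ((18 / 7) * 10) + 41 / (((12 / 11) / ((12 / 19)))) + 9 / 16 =1650935 / 65968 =25.03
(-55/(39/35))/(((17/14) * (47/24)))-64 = -880368/10387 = -84.76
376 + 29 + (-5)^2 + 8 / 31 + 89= 519.26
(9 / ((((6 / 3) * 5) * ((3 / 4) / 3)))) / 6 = 3 / 5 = 0.60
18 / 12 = 3 / 2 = 1.50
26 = 26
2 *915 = 1830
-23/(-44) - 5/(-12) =31/33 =0.94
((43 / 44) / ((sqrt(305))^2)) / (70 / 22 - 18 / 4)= -43 / 17690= -0.00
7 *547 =3829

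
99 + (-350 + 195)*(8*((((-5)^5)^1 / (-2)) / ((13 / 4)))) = -7748713 / 13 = -596054.85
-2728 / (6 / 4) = -5456 / 3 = -1818.67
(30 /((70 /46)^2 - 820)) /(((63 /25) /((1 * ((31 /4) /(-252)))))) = 409975 /915632424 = 0.00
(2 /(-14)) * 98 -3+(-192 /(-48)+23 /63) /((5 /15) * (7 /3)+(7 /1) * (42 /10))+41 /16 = -1086943 /76048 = -14.29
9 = 9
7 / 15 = 0.47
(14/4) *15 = 105/2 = 52.50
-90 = -90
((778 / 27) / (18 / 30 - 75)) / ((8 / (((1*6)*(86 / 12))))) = -2.08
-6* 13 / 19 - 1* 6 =-192 / 19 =-10.11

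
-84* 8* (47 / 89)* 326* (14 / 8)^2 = -354299.73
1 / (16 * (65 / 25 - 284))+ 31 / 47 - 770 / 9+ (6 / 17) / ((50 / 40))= -22829351557 / 269806320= -84.61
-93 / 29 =-3.21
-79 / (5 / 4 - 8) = 316 / 27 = 11.70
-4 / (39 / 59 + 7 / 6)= -1416 / 647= -2.19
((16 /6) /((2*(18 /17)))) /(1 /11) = 374 /27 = 13.85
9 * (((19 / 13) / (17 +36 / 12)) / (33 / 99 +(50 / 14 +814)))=0.00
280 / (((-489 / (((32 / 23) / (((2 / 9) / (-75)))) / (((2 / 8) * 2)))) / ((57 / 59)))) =519.51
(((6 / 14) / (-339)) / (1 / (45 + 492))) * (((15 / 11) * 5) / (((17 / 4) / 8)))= -1288800 / 147917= -8.71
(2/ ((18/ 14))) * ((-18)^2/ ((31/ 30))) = 15120/ 31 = 487.74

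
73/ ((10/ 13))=949/ 10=94.90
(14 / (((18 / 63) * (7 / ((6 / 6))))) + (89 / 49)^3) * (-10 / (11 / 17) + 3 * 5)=-7642560 / 1294139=-5.91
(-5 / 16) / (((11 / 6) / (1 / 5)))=-3 / 88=-0.03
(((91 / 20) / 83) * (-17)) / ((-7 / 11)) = 2431 / 1660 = 1.46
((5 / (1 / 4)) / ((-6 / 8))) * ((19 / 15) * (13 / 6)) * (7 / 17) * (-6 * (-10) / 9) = -276640 / 1377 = -200.90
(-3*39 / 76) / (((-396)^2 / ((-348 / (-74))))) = -377 / 8166048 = -0.00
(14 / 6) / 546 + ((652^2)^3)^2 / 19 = 1380978782844589831401606353271128083 / 4446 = 310611512110793934188395500000000.00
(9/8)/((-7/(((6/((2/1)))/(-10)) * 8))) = 27/70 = 0.39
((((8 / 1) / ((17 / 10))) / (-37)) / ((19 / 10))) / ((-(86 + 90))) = 50 / 131461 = 0.00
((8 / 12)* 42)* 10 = 280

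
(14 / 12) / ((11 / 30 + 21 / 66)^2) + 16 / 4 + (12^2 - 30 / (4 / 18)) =15.49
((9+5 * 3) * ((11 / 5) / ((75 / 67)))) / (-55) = -536 / 625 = -0.86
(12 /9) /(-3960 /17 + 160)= -17 /930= -0.02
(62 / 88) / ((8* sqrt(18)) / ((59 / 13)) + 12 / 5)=-539555 / 16008432 + 594425* sqrt(2) / 8004216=0.07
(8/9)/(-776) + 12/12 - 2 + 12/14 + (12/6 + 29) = 188561/6111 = 30.86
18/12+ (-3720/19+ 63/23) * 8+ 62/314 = -211686935/137218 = -1542.71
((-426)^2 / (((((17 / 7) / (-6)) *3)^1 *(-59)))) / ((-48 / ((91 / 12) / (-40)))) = 3211117 / 320960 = 10.00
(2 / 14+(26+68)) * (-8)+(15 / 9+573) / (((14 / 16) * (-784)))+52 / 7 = -768202 / 1029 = -746.55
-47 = -47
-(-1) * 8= 8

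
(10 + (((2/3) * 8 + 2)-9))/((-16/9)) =-75/16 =-4.69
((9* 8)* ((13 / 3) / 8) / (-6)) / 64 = -13 / 128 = -0.10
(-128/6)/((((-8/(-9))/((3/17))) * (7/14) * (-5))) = 144/85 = 1.69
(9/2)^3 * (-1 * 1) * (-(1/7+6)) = 31347/56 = 559.77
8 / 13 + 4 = 60 / 13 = 4.62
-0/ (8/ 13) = 0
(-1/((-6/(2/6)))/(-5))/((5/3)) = -1/150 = -0.01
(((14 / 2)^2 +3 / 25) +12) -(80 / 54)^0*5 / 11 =16683 / 275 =60.67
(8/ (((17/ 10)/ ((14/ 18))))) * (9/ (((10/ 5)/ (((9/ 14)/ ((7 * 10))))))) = 0.15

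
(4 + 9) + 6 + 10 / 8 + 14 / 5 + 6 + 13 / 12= 452 / 15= 30.13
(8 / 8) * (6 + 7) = 13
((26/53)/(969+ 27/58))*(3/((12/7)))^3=129311/47682192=0.00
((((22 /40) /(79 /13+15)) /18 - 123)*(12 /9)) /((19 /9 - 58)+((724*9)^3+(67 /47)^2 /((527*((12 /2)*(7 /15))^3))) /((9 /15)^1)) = -9689101446346546 /27241859595152484926167845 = -0.00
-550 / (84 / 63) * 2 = -825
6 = 6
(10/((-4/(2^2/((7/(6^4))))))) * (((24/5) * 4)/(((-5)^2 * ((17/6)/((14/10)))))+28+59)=-2406430944/14875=-161776.87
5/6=0.83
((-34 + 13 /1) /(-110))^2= 441 /12100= 0.04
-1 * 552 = -552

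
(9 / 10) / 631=9 / 6310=0.00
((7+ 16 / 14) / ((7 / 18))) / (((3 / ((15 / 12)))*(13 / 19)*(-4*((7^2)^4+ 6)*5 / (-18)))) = 29241 / 14688728236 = 0.00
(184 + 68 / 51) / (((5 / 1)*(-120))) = -139 / 450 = -0.31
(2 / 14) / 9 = 1 / 63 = 0.02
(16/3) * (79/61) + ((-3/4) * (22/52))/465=20373667/2949960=6.91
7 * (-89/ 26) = -623/ 26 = -23.96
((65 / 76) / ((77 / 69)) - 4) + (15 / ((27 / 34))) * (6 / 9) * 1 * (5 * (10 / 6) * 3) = 49231079 / 158004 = 311.58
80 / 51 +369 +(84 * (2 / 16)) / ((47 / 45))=380.62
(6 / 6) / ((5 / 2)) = 2 / 5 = 0.40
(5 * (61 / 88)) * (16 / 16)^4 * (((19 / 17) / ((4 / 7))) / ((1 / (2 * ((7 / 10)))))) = 56791 / 5984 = 9.49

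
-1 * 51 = -51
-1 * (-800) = 800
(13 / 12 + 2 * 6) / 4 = 157 / 48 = 3.27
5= 5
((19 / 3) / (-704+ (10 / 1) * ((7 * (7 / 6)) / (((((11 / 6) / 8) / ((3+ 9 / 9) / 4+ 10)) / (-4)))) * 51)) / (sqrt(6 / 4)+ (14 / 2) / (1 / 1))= -7 / 6002880+ sqrt(6) / 12005760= -0.00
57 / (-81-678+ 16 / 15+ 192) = -855 / 8489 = -0.10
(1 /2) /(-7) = -0.07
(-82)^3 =-551368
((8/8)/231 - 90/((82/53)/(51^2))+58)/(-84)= 358108144/198891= 1800.52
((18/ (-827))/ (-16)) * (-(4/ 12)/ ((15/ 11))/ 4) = -11/ 132320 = -0.00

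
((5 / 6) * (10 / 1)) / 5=5 / 3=1.67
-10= -10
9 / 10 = 0.90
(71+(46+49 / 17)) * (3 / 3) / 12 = 1019 / 102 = 9.99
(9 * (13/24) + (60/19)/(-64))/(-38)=-1467/11552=-0.13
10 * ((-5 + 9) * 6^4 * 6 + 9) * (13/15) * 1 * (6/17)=1617876/17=95169.18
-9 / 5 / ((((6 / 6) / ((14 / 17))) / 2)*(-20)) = 63 / 425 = 0.15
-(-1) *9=9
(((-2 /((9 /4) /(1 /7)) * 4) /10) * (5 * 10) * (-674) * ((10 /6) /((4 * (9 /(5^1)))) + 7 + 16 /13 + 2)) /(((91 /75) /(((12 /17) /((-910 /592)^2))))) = 138789155164160 /31475907099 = 4409.38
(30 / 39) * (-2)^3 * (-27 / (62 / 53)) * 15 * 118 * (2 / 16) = 12664350 / 403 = 31425.19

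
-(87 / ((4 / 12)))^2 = -68121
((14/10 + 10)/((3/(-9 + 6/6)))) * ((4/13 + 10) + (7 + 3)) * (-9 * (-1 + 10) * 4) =13001472/65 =200022.65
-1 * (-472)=472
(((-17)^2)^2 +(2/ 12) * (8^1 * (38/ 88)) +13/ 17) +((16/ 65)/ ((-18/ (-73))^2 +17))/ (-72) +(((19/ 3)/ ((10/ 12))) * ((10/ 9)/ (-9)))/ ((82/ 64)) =306526327785705961/ 3670024264335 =83521.61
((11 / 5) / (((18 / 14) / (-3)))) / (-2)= 77 / 30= 2.57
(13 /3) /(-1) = -13 /3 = -4.33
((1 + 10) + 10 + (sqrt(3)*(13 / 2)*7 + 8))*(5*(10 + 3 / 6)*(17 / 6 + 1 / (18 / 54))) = 35525 / 4 + 111475*sqrt(3) / 8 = 33016.30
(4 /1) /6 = 0.67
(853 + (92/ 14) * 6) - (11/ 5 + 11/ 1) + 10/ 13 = 400399/ 455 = 880.00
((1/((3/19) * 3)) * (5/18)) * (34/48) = 1615/3888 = 0.42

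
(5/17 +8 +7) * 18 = 4680/17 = 275.29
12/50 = 6/25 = 0.24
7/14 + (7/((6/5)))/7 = 1.33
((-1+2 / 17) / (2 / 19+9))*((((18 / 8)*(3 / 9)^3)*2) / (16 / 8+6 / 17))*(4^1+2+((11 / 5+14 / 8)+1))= -4161 / 55360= -0.08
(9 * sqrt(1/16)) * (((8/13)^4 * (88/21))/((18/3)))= 45056/199927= 0.23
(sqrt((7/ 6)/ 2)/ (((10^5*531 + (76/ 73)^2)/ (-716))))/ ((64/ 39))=-12400583*sqrt(21)/ 9055036984832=-0.00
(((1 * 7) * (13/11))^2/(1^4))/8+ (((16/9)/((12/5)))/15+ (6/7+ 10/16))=2767957/274428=10.09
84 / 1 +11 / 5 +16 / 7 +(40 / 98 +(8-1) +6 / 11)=259904 / 2695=96.44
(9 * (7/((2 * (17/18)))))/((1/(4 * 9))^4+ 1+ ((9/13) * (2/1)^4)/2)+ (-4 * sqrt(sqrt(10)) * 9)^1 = 1768635648/346720763-36 * 10^(1/4) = -58.92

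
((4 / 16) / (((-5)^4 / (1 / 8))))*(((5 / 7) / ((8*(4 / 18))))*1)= 9 / 448000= 0.00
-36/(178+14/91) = -0.20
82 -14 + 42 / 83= 5686 / 83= 68.51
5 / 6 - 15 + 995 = 5885 / 6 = 980.83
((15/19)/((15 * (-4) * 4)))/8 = -0.00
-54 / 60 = -9 / 10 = -0.90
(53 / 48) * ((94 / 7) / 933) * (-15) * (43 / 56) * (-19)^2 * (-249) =16047134095 / 975296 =16453.60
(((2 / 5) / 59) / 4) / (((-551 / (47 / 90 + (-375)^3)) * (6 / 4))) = 4746093703 / 43887150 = 108.14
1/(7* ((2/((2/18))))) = 1/126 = 0.01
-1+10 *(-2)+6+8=-7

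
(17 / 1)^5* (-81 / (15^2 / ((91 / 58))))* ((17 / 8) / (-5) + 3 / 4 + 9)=-433747855359 / 58000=-7478411.30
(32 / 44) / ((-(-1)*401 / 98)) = 784 / 4411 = 0.18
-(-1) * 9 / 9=1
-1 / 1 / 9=-1 / 9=-0.11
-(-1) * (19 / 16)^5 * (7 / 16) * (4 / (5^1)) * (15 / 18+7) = 814636571 / 125829120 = 6.47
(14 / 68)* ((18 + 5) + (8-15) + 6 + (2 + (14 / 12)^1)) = 1057 / 204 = 5.18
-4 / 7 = -0.57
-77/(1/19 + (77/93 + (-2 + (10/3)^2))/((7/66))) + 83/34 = 63878453/39432010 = 1.62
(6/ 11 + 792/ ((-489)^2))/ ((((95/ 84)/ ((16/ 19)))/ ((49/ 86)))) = 0.23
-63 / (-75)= 21 / 25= 0.84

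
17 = 17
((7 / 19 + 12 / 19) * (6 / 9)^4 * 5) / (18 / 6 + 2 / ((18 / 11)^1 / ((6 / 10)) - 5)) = 2000 / 4293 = 0.47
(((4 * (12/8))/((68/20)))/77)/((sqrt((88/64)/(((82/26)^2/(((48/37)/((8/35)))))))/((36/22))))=2952 * sqrt(42735)/14413399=0.04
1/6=0.17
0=0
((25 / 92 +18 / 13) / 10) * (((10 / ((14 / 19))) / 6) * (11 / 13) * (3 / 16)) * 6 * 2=0.71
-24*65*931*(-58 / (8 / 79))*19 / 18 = 2634157435 / 3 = 878052478.33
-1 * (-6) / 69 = 2 / 23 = 0.09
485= 485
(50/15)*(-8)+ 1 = -77/3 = -25.67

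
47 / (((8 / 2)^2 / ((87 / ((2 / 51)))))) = 208539 / 32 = 6516.84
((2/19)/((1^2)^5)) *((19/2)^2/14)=19/28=0.68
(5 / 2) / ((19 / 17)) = 85 / 38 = 2.24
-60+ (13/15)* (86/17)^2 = -163952/4335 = -37.82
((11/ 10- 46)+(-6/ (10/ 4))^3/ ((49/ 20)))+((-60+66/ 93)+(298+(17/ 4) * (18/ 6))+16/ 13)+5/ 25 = 202.35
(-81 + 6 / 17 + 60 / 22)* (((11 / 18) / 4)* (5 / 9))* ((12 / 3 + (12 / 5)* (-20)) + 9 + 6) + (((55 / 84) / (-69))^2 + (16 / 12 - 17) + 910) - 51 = 591152044535 / 571091472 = 1035.13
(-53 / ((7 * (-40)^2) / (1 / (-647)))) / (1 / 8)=53 / 905800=0.00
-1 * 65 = -65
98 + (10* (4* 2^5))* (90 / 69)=40654 / 23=1767.57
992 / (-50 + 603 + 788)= 992 / 1341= 0.74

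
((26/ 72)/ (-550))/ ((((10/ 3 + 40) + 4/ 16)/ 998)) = -6487/ 431475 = -0.02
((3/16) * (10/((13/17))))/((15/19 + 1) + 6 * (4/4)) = 4845/15392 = 0.31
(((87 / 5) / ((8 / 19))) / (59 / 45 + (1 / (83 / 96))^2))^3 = 3797.03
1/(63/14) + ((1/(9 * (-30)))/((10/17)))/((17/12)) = 49/225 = 0.22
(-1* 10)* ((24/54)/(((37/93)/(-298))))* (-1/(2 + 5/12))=-1478080/1073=-1377.52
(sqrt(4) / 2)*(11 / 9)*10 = 110 / 9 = 12.22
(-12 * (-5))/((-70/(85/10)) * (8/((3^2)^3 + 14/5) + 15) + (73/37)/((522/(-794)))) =-36041662260/76060206643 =-0.47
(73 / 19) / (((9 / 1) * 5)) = 0.09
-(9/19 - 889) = 16882/19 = 888.53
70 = 70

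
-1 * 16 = -16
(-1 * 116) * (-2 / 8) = 29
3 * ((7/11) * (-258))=-5418/11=-492.55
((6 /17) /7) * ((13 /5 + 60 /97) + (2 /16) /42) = 524981 /3232040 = 0.16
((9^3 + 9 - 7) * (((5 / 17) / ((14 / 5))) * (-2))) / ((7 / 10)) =-10750 / 49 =-219.39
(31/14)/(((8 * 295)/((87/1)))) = 0.08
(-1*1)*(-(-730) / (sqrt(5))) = -146*sqrt(5) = -326.47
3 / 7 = 0.43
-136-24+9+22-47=-176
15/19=0.79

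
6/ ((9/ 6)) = 4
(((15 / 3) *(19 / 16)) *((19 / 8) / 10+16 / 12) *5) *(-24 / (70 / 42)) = -21489 / 32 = -671.53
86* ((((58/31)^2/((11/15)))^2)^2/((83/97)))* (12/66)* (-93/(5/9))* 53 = -30956994878492854597248000/367767523260824863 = -84175444.87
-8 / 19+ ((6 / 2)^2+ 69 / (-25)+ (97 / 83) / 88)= 20234331 / 3469400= 5.83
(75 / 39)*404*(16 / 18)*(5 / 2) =202000 / 117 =1726.50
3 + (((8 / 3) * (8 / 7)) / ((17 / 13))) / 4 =3.58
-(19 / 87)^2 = -361 / 7569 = -0.05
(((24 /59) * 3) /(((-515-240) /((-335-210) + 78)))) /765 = 3736 /3786325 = 0.00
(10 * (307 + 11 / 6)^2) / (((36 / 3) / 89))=1527956005 / 216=7073870.39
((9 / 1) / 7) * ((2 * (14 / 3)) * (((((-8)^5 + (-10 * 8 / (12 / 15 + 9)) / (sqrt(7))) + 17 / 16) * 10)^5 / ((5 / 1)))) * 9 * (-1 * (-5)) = -944003058955199150533326351379967264915625 / 2314037239808-225075150064154906056079859362016796875 * sqrt(7) / 3100448333024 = -408138422407176454961834400000.00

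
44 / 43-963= -41365 / 43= -961.98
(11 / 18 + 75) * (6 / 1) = 1361 / 3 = 453.67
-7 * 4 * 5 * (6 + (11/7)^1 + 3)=-1480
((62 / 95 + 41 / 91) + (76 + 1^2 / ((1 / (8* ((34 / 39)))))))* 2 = 168.16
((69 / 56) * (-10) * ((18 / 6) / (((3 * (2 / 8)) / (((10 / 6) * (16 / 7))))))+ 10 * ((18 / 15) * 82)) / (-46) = -19508 / 1127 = -17.31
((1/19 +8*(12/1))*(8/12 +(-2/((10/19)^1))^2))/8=82709/456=181.38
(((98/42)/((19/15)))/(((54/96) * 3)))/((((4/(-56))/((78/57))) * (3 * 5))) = -40768/29241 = -1.39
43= 43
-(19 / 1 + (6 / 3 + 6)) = -27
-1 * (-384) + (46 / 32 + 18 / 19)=117461 / 304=386.38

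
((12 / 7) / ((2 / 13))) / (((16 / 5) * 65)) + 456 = 25539 / 56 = 456.05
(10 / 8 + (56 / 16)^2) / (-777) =-9 / 518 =-0.02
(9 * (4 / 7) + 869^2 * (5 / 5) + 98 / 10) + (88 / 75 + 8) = 396472186 / 525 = 755185.12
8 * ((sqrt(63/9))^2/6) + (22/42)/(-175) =34289/3675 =9.33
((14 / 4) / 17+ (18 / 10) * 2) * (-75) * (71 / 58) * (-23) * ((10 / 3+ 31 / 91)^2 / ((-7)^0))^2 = 314496111749143715 / 214776777852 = 1464292.90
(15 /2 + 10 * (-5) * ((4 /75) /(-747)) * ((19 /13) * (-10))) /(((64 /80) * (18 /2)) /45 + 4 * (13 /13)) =10848875 /6059664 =1.79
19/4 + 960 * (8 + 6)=13444.75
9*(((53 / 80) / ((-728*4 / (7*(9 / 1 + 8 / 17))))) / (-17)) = 76797 / 9617920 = 0.01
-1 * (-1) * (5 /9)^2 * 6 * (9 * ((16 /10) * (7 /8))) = 70 /3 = 23.33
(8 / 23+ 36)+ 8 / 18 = 7616 / 207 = 36.79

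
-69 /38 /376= -69 /14288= -0.00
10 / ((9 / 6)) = 20 / 3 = 6.67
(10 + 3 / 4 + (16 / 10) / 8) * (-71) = -777.45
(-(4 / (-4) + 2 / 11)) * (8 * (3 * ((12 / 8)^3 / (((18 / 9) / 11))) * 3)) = 2187 / 2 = 1093.50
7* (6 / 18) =7 / 3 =2.33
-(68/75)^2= -4624/5625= -0.82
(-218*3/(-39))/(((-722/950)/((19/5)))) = -1090/13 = -83.85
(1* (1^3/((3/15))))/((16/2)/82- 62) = -205/2538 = -0.08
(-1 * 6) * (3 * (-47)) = 846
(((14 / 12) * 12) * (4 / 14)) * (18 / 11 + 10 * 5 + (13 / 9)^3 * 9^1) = 280700 / 891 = 315.04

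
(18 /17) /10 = 9 /85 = 0.11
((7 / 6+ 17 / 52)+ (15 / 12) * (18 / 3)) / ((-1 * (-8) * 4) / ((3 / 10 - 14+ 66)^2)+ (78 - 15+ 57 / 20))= 83426345 / 610946349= 0.14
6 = 6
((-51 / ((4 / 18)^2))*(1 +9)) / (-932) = 20655 / 1864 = 11.08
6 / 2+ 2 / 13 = 41 / 13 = 3.15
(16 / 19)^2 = 256 / 361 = 0.71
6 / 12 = 1 / 2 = 0.50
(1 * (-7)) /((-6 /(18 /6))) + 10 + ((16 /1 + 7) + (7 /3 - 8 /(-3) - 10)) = 63 /2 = 31.50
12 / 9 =4 / 3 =1.33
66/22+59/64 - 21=-1093/64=-17.08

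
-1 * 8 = -8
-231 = -231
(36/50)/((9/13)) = 26/25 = 1.04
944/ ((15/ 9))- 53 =2567/ 5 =513.40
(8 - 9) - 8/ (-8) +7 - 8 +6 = 5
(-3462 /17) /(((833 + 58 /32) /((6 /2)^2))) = -498528 /227069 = -2.20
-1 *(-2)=2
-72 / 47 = -1.53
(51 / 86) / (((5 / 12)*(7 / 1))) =306 / 1505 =0.20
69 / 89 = 0.78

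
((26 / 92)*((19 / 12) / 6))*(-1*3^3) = -741 / 368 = -2.01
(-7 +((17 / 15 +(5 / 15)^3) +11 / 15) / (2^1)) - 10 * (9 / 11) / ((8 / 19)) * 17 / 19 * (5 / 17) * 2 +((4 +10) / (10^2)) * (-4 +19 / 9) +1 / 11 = -244267 / 14850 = -16.45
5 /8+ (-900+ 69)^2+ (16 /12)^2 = 49720565 /72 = 690563.40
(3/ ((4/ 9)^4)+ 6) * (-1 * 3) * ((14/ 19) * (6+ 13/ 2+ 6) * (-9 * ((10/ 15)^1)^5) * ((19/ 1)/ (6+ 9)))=1831907/ 360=5088.63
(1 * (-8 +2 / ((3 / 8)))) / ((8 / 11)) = -11 / 3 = -3.67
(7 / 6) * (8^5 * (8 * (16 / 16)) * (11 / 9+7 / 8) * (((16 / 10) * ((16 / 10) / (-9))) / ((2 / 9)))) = -554172416 / 675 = -820996.17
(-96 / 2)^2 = 2304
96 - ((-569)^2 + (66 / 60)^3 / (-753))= -243719743669 / 753000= -323665.00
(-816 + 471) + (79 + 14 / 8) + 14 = -250.25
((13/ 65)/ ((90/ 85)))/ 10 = 17/ 900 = 0.02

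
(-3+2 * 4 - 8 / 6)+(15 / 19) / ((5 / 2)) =227 / 57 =3.98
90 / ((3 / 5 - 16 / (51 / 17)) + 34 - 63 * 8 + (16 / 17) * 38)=-22950 / 111937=-0.21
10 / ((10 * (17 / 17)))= 1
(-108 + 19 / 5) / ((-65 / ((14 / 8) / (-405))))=-3647 / 526500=-0.01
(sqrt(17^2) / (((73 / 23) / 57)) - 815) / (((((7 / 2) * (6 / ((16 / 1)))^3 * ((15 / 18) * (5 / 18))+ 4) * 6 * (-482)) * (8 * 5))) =4762624 / 4369837305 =0.00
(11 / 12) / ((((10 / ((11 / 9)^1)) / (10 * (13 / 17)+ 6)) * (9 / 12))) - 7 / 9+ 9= 70646 / 6885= 10.26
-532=-532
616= 616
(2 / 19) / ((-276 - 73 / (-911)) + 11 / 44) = -7288 / 19086279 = -0.00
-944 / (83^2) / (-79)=944 / 544231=0.00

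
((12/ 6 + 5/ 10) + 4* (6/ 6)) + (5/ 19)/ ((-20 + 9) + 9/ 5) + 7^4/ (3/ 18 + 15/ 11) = 1575.44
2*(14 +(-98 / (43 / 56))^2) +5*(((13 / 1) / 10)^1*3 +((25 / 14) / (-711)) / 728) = 437139426629011 / 13398800688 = 32625.27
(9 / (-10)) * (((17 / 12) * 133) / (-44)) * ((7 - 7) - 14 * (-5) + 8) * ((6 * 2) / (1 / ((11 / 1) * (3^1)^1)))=119041.65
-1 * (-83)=83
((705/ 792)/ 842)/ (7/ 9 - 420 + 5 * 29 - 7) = -0.00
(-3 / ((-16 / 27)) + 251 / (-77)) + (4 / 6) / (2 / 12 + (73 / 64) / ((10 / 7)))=5692473 / 2282896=2.49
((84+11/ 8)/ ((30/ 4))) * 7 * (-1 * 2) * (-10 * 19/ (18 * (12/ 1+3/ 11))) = 999229/ 7290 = 137.07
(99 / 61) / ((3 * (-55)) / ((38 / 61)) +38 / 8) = -7524 / 1205909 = -0.01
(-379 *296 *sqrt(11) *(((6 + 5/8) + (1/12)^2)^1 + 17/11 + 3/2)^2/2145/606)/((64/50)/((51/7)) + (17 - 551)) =280083489251155 *sqrt(11)/18498544741961856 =0.05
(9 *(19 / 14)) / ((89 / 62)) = 5301 / 623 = 8.51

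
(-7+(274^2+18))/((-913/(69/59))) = -5181003/53867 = -96.18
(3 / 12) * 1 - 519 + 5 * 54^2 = 56245 / 4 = 14061.25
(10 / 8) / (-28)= -5 / 112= -0.04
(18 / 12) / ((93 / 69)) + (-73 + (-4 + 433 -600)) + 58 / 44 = -82375 / 341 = -241.57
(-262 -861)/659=-1123/659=-1.70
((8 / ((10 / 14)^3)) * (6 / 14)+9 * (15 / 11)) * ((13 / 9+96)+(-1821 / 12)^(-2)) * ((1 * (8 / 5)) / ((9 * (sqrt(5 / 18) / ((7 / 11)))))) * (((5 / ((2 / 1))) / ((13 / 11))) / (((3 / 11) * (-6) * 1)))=-44953187793206 * sqrt(10) / 242485498125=-586.24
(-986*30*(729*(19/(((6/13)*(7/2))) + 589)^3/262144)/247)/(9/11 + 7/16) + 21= -26667790010409/463736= -57506404.53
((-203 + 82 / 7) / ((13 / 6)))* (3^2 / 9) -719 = -5651 / 7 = -807.29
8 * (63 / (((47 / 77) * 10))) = 19404 / 235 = 82.57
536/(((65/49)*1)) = 26264/65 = 404.06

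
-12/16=-3/4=-0.75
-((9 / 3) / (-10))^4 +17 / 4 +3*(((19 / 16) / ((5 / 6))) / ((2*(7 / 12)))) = 553433 / 70000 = 7.91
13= 13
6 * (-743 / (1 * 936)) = -743 / 156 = -4.76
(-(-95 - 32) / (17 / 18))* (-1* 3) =-403.41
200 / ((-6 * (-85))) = 20 / 51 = 0.39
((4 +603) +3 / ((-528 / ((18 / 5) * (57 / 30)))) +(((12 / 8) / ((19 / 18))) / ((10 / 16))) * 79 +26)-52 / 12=202708813 / 250800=808.25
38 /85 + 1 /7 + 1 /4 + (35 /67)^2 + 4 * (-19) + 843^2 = 710574.11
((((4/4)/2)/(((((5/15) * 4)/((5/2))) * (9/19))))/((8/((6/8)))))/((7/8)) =95/448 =0.21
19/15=1.27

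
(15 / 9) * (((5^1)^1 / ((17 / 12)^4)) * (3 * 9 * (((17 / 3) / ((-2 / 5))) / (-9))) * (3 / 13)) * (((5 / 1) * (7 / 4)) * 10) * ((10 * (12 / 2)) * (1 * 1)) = 6804000000 / 63869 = 106530.55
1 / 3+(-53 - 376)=-1286 / 3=-428.67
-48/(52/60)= -720/13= -55.38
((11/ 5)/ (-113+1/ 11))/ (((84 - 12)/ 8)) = -121/ 55890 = -0.00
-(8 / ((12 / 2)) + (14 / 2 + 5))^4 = -2560000 / 81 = -31604.94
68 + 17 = 85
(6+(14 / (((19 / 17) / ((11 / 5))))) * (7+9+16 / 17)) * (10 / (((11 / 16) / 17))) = 116926.16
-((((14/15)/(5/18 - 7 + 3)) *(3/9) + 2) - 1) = -307/335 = -0.92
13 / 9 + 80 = 733 / 9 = 81.44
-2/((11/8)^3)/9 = -1024/11979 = -0.09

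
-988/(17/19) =-18772/17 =-1104.24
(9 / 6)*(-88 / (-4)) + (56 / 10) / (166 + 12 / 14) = 48229 / 1460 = 33.03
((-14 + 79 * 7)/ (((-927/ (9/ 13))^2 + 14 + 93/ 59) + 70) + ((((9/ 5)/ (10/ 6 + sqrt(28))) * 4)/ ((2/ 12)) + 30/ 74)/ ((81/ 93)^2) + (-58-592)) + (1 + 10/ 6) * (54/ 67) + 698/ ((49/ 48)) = 15376 * sqrt(7)/ 3405 + 3308790694742439701/ 101260622213598204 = 44.62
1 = 1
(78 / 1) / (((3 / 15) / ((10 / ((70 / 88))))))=34320 / 7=4902.86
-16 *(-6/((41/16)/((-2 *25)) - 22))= -76800/17641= -4.35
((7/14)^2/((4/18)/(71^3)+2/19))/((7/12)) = 183608343/45097052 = 4.07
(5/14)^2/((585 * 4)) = 5/91728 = 0.00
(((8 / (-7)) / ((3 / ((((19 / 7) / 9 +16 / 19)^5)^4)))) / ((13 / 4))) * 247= -424.49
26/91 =2/7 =0.29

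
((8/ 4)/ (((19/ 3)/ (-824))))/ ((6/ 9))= -7416/ 19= -390.32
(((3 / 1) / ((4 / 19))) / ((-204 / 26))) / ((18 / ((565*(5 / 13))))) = -53675 / 2448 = -21.93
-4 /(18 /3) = -2 /3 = -0.67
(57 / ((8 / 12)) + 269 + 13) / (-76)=-735 / 152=-4.84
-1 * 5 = -5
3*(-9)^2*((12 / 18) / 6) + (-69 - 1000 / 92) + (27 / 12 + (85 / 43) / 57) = -11406487 / 225492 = -50.58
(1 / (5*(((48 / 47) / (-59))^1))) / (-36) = 2773 / 8640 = 0.32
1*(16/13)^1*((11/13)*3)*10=5280/169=31.24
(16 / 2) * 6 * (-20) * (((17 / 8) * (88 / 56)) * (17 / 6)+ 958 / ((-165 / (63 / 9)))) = 2304908 / 77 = 29933.87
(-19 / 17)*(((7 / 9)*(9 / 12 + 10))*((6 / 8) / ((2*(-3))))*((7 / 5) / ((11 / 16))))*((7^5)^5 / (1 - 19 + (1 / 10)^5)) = -536870000510075068740066310000 / 3029398317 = -177220010157573170903.71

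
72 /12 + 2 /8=25 /4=6.25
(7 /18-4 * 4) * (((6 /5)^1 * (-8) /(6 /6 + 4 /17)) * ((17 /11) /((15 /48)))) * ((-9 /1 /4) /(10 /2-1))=-649672 /1925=-337.49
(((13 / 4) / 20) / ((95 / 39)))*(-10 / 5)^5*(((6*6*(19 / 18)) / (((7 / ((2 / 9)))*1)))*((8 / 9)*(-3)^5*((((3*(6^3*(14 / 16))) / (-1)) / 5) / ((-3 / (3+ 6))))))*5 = 23654592 / 25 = 946183.68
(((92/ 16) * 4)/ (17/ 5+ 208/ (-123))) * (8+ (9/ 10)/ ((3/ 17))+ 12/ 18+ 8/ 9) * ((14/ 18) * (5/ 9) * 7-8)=-501258251/ 510786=-981.35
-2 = -2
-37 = -37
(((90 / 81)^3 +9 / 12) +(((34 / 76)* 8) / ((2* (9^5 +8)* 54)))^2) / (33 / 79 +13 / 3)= 0.45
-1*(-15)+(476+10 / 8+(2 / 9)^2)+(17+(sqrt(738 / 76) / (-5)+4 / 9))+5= 166777 / 324-3*sqrt(1558) / 190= 514.12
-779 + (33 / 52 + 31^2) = 9497 / 52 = 182.63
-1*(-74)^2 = -5476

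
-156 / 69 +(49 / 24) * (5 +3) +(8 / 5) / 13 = 63667 / 4485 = 14.20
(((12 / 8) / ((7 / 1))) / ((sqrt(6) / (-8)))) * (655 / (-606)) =0.76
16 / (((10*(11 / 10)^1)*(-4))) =-4 / 11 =-0.36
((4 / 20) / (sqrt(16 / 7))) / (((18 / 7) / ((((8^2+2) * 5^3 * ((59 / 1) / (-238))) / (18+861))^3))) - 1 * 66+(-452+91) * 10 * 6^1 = -21726 - 106781034765625 * sqrt(7) / 435991679921448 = -21726.65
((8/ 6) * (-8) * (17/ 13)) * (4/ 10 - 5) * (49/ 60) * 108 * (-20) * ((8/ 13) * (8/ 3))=-185740.27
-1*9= -9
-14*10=-140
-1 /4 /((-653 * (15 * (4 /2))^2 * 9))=0.00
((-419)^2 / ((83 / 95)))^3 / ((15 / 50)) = 46393266698865745223750 / 1715361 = 27045774445650650.34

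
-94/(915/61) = -94/15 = -6.27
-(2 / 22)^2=-1 / 121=-0.01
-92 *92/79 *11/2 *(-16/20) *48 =8937984/395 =22627.81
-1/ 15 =-0.07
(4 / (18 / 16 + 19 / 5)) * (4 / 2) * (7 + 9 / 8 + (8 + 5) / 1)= 6760 / 197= 34.31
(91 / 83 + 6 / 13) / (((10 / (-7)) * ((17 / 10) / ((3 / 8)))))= -35301 / 146744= -0.24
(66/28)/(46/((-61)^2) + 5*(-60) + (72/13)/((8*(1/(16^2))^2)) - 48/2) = 1596309/30506879900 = 0.00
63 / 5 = 12.60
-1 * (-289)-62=227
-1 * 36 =-36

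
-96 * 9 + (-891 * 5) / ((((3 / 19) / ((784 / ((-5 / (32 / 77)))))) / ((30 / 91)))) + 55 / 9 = 70816747 / 117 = 605271.34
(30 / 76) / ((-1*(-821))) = 15 / 31198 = 0.00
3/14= 0.21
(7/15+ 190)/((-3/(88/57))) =-251416/2565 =-98.02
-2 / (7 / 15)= -30 / 7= -4.29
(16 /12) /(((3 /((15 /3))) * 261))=20 /2349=0.01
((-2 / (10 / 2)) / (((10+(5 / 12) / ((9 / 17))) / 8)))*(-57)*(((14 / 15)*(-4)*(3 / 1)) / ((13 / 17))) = -93768192 / 378625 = -247.65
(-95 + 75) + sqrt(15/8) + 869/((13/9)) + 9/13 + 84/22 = sqrt(30)/4 + 83816/143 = 587.50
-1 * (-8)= 8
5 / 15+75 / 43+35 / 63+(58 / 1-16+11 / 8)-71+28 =9313 / 3096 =3.01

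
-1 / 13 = -0.08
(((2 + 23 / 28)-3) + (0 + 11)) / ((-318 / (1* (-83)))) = 8383 / 2968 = 2.82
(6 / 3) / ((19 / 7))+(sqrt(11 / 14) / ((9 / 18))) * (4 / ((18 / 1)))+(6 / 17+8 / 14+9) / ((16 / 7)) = 2 * sqrt(154) / 63+26247 / 5168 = 5.47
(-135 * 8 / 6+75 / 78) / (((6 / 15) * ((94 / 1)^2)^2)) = -23275 / 4059894592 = -0.00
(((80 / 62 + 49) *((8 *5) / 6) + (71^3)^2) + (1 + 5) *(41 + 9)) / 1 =11913326463733 / 93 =128100284556.27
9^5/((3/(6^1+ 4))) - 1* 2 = 196828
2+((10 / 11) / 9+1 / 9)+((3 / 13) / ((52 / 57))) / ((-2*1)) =93053 / 44616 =2.09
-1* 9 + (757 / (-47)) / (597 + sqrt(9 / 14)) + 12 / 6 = -549314633 / 78172233 + 757* sqrt(14) / 78172233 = -7.03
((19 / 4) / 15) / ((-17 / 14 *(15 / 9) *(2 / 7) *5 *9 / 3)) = -931 / 25500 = -0.04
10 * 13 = 130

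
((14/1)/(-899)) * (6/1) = -84/899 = -0.09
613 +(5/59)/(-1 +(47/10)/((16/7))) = 6113023/9971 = 613.08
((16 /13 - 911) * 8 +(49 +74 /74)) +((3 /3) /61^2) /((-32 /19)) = -11188719799 /1547936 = -7228.15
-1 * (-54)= 54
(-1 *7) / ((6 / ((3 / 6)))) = -7 / 12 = -0.58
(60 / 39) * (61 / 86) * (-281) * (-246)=42166860 / 559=75432.67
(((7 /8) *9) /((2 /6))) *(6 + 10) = 378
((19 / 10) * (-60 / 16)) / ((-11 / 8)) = 57 / 11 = 5.18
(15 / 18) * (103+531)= 1585 / 3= 528.33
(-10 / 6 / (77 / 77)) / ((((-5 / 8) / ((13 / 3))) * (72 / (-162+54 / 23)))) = -1768 / 69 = -25.62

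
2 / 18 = 1 / 9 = 0.11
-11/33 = -1/3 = -0.33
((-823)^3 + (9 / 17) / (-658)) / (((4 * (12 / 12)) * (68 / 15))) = -93533154085065 / 3042592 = -30741273.92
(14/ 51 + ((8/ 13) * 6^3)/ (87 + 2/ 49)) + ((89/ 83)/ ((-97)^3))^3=2214530278388711816329968764603/ 1229171407833065619586370514405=1.80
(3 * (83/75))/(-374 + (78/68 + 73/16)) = -22576/2504375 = -0.01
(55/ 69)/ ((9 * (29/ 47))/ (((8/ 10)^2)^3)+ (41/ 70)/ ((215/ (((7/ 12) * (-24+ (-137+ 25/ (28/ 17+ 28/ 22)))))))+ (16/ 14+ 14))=3107360256000/ 140668533895619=0.02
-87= -87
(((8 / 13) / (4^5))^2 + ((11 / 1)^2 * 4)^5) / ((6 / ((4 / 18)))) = 73541663977482747905 / 74760192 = 983700844126.81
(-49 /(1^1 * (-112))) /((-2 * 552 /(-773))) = 5411 /17664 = 0.31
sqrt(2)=1.41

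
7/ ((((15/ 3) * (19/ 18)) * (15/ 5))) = 42/ 95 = 0.44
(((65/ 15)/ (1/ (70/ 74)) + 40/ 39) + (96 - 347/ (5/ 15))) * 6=-2712480/ 481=-5639.25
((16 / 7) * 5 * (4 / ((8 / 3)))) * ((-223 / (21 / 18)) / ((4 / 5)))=-200700 / 49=-4095.92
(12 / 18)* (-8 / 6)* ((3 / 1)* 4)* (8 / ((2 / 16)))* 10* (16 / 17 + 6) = -2416640 / 51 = -47385.10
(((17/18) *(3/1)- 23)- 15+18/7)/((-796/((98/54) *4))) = 9583/32238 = 0.30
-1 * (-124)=124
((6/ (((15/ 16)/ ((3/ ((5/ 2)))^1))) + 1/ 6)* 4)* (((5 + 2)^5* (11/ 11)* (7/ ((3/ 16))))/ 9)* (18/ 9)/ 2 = 4431131936/ 2025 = 2188213.30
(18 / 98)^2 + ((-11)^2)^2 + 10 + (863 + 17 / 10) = 372532767 / 24010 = 15515.73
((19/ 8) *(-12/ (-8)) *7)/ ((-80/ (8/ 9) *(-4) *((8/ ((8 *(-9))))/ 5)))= -399/ 128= -3.12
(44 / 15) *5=44 / 3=14.67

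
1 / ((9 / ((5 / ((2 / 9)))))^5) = 3125 / 32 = 97.66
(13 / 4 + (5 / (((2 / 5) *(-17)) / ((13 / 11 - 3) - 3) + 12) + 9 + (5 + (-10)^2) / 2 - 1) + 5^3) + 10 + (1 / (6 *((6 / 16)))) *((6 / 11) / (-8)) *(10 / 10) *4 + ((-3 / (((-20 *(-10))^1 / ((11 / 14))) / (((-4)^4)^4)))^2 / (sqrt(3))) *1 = 46678613 / 234564 + 26156906635767840768 *sqrt(3) / 30625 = 1479349918758906.39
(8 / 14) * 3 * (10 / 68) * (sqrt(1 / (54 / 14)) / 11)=0.01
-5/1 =-5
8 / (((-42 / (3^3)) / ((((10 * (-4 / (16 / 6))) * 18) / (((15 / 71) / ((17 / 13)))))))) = 782136 / 91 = 8594.90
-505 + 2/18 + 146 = -3230/9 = -358.89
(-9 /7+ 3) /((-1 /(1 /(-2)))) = 6 /7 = 0.86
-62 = -62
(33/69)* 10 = 110/23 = 4.78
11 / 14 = 0.79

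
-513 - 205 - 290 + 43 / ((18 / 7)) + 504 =-487.28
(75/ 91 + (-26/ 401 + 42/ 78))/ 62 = 23679/ 1131221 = 0.02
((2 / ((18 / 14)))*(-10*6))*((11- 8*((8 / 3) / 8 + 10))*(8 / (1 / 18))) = 963200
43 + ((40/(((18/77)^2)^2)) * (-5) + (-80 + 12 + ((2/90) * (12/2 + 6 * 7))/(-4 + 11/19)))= -285726404071/4264650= -66998.79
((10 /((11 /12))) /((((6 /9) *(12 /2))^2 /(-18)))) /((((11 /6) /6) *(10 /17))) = -8262 /121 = -68.28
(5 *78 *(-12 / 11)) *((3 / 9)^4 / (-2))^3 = 0.00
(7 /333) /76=7 /25308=0.00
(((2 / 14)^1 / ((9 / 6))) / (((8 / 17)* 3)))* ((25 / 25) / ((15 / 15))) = 17 / 252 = 0.07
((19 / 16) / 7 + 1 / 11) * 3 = 963 / 1232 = 0.78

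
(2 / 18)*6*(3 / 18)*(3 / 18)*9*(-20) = -10 / 3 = -3.33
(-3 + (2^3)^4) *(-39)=-159627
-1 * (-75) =75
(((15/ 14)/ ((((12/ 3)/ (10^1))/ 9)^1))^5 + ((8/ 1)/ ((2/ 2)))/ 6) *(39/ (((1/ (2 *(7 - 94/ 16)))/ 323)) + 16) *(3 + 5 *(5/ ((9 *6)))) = 8917364706842135066743/ 11152318464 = 799597387361.89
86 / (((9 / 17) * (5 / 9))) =292.40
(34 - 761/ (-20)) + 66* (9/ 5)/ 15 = 7997/ 100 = 79.97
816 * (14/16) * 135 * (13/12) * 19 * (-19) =-75393045/2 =-37696522.50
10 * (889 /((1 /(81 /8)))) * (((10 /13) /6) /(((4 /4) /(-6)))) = -1800225 /26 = -69239.42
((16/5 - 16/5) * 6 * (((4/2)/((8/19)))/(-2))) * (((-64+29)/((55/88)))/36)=0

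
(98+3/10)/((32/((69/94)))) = 67827/30080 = 2.25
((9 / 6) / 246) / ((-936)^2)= 1 / 143679744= 0.00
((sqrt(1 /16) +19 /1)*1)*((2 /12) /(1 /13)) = 1001 /24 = 41.71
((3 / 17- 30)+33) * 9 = 486 / 17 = 28.59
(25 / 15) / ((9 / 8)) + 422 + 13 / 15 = 57287 / 135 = 424.35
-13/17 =-0.76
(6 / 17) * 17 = 6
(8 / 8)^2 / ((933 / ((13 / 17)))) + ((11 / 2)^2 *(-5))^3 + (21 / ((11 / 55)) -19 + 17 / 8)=-3512251670753 / 1015104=-3459991.95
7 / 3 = 2.33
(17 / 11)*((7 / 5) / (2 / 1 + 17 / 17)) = 0.72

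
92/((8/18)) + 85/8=217.62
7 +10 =17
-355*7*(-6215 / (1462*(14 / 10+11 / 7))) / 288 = 540549625 / 43789824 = 12.34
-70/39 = -1.79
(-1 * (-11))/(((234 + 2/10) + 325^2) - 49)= 55/529051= 0.00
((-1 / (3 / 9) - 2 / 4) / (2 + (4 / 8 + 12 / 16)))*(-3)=42 / 13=3.23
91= 91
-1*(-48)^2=-2304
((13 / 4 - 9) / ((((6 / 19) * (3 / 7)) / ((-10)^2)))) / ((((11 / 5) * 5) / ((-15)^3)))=28678125 / 22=1303551.14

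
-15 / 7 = -2.14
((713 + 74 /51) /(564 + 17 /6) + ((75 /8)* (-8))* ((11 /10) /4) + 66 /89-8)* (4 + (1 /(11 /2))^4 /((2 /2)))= -16050255307385 /150676768066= -106.52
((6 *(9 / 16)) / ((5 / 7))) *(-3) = -567 / 40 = -14.18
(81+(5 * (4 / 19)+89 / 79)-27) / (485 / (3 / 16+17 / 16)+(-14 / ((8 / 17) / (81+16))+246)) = -337300 / 13519507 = -0.02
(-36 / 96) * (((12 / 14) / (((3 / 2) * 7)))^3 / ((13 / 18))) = -432 / 1529437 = -0.00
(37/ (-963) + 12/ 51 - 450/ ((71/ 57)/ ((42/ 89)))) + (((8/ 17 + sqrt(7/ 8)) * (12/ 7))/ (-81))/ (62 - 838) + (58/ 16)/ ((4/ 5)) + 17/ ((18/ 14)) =-1028573759911727/ 6743177181216 + sqrt(14)/ 146664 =-152.54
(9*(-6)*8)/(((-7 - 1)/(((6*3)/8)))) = 243/2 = 121.50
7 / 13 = 0.54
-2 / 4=-1 / 2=-0.50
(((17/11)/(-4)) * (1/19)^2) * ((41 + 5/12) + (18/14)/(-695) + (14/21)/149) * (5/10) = -107455113/4848030880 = -0.02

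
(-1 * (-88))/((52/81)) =1782/13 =137.08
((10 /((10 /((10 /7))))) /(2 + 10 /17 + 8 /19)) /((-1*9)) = -1615 /30618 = -0.05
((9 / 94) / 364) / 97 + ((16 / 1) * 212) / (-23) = -11257884977 / 76335896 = -147.48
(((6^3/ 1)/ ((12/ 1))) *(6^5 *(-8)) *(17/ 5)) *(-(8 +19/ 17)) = 34712064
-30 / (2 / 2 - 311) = 3 / 31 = 0.10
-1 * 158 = -158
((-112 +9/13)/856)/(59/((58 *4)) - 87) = 0.00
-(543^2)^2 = -86935932801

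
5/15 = 0.33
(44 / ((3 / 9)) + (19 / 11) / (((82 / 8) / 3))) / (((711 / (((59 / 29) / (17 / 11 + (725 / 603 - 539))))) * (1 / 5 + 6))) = -0.00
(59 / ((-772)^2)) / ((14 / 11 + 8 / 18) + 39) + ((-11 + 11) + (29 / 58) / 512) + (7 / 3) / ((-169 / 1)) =-999964410491 / 77953448481792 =-0.01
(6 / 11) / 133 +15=21951 / 1463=15.00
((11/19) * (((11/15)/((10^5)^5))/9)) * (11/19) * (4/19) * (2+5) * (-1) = -9317/2314912500000000000000000000000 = -0.00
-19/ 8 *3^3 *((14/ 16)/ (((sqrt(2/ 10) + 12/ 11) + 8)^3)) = -150447532764375/ 1985515110055024 + 39463681627755 *sqrt(5)/ 7942060440220096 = -0.06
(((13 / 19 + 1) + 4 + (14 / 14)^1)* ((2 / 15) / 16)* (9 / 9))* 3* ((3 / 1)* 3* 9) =10287 / 760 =13.54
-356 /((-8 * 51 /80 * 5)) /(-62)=-356 /1581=-0.23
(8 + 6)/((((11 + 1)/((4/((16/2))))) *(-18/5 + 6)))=35/144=0.24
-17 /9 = -1.89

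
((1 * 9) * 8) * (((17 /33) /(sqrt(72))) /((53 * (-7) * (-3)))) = 0.00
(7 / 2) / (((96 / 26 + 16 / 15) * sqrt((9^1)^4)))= 455 / 50112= 0.01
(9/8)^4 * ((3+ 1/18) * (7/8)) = 280665/65536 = 4.28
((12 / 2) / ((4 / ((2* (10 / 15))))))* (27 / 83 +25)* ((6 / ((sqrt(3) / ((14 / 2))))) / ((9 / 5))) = 294280* sqrt(3) / 747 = 682.34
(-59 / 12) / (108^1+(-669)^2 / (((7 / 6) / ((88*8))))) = -413 / 22685981040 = -0.00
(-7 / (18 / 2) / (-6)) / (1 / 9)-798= -4781 / 6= -796.83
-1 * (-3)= 3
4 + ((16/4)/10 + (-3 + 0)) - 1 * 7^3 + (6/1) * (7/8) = -6727/20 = -336.35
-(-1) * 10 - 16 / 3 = 14 / 3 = 4.67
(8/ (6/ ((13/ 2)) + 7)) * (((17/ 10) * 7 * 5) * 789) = 4882332/ 103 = 47401.28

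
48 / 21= 16 / 7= 2.29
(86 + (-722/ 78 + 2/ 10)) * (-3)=-230.83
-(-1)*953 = 953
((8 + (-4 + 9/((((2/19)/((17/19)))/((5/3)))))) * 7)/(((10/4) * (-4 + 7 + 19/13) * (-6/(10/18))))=-23933/3132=-7.64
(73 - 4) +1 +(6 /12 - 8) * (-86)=715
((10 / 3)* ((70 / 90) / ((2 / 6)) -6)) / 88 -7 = -257 / 36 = -7.14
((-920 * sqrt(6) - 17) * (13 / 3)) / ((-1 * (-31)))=-11960 * sqrt(6) / 93 - 221 / 93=-317.39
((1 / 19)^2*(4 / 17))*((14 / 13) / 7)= 8 / 79781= 0.00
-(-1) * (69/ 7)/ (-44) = -69/ 308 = -0.22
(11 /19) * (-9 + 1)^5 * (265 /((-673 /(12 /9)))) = 382074880 /38361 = 9959.98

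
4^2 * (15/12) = 20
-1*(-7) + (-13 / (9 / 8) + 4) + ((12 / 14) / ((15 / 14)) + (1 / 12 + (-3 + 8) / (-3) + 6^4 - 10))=231239 / 180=1284.66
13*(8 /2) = 52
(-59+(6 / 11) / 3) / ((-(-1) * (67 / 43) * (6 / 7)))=-194747 / 4422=-44.04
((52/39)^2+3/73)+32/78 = 19039/8541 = 2.23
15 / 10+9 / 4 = 15 / 4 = 3.75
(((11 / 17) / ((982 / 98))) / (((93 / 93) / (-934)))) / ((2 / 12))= -3020556 / 8347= -361.87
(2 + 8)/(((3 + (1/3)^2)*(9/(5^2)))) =125/14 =8.93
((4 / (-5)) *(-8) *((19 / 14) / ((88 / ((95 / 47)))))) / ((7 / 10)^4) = 7220000 / 8689219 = 0.83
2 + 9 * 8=74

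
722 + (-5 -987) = -270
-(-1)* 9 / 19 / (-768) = -3 / 4864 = -0.00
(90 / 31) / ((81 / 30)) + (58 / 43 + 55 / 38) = 588317 / 151962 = 3.87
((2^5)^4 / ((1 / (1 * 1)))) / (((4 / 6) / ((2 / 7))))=3145728 / 7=449389.71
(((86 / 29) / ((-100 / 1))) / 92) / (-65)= 43 / 8671000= 0.00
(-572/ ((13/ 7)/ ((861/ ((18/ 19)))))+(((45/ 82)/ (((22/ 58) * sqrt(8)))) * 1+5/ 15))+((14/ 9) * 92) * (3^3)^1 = -828169/ 3+1305 * sqrt(2)/ 3608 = -276055.82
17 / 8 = 2.12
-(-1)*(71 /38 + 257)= 9837 /38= 258.87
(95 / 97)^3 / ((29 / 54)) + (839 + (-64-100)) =17911872225 / 26467517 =676.75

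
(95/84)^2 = 9025/7056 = 1.28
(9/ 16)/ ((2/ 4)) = 9/ 8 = 1.12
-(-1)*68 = 68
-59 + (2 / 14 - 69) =-895 / 7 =-127.86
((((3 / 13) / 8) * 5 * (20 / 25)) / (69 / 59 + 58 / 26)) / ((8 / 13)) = 2301 / 41728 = 0.06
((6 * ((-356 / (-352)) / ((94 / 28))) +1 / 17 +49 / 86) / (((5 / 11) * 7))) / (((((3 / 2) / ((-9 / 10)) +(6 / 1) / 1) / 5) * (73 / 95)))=262394085 / 228233551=1.15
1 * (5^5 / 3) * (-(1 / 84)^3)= -3125 / 1778112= -0.00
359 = 359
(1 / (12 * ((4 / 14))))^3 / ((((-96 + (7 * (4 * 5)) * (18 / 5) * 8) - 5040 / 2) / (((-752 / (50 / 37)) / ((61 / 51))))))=-10140109 / 1243814400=-0.01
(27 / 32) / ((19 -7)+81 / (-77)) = 693 / 8992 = 0.08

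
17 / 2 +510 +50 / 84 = 10901 / 21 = 519.10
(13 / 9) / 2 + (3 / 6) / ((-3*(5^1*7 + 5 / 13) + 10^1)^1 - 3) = 8320 / 11601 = 0.72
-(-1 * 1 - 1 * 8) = 9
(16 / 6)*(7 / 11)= 56 / 33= 1.70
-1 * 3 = -3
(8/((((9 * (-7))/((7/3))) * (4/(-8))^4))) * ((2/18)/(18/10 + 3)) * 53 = -4240/729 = -5.82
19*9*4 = 684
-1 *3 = -3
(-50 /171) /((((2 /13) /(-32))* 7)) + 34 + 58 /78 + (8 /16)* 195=4386085 /31122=140.93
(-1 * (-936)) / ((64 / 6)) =351 / 4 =87.75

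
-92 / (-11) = 92 / 11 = 8.36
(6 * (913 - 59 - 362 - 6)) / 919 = 2916 / 919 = 3.17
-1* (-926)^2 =-857476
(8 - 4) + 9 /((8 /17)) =23.12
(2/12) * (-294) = -49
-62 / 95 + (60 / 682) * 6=-4042 / 32395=-0.12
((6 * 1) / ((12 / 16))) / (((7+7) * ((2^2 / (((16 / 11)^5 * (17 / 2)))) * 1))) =8912896 / 1127357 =7.91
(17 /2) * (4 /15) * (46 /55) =1564 /825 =1.90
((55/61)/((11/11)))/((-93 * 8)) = -55/45384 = -0.00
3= 3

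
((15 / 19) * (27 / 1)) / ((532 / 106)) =4.25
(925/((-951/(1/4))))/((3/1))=-925/11412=-0.08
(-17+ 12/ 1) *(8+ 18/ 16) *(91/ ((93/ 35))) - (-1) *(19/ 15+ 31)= -1897531/ 1240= -1530.27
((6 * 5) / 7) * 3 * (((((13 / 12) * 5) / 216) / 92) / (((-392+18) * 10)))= -65 / 69366528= -0.00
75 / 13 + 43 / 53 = 4534 / 689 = 6.58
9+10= 19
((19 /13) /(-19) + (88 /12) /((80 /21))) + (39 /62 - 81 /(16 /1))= -83353 /32240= -2.59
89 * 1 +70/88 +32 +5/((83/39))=453377/3652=124.14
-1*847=-847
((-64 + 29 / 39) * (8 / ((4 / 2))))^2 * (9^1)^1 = 97377424 / 169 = 576197.78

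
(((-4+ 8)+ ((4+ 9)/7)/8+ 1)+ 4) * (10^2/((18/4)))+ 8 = 13429/63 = 213.16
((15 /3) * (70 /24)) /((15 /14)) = 245 /18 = 13.61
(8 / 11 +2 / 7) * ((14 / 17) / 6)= 26 / 187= 0.14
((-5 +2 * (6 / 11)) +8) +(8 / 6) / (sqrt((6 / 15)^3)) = 45 / 11 +5 * sqrt(10) / 3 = 9.36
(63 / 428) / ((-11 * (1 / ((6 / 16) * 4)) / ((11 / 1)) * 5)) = -189 / 4280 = -0.04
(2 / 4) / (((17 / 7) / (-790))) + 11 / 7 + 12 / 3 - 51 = -24761 / 119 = -208.08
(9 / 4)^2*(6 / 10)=243 / 80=3.04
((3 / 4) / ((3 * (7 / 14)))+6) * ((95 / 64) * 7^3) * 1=423605 / 128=3309.41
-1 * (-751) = 751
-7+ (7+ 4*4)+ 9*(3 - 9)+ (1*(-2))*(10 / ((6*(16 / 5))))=-937 / 24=-39.04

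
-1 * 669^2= -447561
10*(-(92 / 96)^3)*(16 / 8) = -60835 / 3456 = -17.60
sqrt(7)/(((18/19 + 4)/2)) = 19*sqrt(7)/47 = 1.07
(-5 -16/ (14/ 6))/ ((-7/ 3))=249/ 49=5.08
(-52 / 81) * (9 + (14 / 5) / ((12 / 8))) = -8476 / 1215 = -6.98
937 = 937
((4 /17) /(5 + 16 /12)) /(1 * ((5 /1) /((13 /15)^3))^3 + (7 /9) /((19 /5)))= 286321483071 /3493916347504390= 0.00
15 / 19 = 0.79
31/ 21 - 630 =-628.52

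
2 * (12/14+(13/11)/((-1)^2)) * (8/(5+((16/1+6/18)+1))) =7536/5159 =1.46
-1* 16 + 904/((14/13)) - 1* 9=5701/7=814.43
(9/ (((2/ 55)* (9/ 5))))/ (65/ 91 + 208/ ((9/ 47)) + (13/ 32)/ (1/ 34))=27720/ 221911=0.12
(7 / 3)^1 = 7 / 3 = 2.33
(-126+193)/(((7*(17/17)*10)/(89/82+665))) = 3659473/5740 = 637.54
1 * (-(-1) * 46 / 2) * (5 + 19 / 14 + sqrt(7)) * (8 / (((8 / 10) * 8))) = 258.83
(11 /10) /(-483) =-11 /4830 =-0.00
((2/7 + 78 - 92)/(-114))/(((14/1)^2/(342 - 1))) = 0.21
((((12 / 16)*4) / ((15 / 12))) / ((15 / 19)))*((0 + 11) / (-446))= -418 / 5575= -0.07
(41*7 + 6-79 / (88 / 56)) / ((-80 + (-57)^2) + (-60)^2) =2670 / 74459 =0.04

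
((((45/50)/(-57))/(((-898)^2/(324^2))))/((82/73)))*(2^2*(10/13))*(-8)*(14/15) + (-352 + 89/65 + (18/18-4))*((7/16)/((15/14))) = -29472156556941/204161332700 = -144.36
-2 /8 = -1 /4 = -0.25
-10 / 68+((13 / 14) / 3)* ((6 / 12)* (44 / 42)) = 113 / 7497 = 0.02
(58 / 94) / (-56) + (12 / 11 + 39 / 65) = 243181 / 144760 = 1.68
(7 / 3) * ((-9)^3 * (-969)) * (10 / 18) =915705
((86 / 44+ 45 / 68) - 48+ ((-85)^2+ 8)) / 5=1437.52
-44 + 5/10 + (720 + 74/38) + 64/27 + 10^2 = 801119/1026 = 780.82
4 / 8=0.50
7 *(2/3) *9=42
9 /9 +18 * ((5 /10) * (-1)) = -8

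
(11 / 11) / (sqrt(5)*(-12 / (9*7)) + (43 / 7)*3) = 84*sqrt(5) / 149689 + 8127 / 149689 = 0.06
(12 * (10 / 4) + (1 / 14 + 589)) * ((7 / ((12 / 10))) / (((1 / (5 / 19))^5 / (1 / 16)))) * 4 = 45140625 / 39617584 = 1.14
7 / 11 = 0.64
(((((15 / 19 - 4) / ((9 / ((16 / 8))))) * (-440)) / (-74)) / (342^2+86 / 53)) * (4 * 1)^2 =-11380160 / 19611099603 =-0.00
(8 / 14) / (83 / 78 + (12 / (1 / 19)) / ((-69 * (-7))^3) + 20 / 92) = 558027288 / 1251441935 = 0.45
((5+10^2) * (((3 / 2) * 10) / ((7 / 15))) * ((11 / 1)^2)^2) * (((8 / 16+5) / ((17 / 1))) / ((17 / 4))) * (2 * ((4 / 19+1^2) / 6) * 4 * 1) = 33337557000 / 5491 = 6071308.87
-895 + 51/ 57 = -16988/ 19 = -894.11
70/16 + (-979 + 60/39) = -101201/104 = -973.09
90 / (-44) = -45 / 22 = -2.05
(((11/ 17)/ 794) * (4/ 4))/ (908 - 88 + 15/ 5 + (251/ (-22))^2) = 2662/ 3113536417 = 0.00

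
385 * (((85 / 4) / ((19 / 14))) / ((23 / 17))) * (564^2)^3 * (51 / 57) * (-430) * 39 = -17867065471977004457061888000 / 8303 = -2151880702393954529334203.00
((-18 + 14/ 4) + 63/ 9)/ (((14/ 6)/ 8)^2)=-88.16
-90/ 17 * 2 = -180/ 17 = -10.59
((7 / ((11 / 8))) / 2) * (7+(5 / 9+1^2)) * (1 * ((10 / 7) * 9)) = 280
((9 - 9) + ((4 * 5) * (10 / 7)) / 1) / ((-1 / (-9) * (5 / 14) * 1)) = 720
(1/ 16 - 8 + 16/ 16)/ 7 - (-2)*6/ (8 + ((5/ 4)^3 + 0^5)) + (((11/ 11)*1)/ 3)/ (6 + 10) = 3599/ 15288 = 0.24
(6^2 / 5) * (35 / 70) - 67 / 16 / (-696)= 200783 / 55680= 3.61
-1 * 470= -470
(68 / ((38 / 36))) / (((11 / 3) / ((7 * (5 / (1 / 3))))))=385560 / 209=1844.78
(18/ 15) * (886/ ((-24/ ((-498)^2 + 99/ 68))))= -7470916353/ 680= -10986641.70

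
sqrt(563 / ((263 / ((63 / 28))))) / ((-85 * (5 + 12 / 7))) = -21 * sqrt(148069) / 2101370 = -0.00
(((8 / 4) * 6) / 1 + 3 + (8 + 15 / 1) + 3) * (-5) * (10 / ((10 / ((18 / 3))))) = -1230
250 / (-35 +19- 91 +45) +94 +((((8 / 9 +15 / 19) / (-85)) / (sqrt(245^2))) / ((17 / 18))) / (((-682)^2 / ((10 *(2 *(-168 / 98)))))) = 14073856109989 / 156432247895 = 89.97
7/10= 0.70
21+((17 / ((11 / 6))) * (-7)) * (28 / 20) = -3843 / 55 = -69.87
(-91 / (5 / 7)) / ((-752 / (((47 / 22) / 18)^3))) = 1407133 / 4967930880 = 0.00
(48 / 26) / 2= 12 / 13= 0.92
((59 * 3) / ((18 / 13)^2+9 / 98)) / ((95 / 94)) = 91852852 / 1053645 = 87.18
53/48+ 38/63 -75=-73.29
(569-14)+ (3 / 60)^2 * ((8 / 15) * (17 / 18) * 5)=1498517 / 2700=555.01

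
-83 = -83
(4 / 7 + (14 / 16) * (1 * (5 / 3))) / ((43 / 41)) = 1.94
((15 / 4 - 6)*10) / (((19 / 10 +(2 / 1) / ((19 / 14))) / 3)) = -12825 / 641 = -20.01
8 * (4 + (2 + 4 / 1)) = 80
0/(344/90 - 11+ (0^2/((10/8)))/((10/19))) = 0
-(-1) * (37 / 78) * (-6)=-37 / 13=-2.85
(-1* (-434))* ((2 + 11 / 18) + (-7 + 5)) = 2387 / 9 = 265.22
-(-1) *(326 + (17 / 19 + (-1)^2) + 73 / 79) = 493557 / 1501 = 328.82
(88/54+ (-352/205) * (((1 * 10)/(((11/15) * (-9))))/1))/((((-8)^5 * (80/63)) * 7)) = -1171/80609280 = -0.00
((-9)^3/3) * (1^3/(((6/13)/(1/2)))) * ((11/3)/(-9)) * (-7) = -750.75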